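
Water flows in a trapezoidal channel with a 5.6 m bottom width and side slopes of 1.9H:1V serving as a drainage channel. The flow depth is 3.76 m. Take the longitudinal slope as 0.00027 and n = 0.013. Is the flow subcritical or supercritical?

With bottom width b = 5.6 m and side slope z = 1.9: A = (b + zy)y = (5.6 + 1.9×3.76)×3.76 = 47.92 m²; P = b + 2y√(1+z²) = 5.6 + 2×3.76×2.147 = 21.75 m.
Hydraulic radius R = A/P = 47.92/21.75 = 2.203 m.
V = (1/n) R^(2/3) √S = (1/0.013) × 2.203^(2/3) × √0.00027 = 2.14 m/s. Hydraulic depth D_h = A/T = 47.92/19.89 = 2.409 m.
Froude number Fr = V/√(g·D_h) = 2.14/√(9.81×2.409) = 0.44, which is less than 1, so the flow is subcritical.

subcritical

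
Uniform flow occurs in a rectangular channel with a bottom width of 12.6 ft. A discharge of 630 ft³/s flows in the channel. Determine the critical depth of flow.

y_c = 4.27 ft

For a rectangular channel, critical depth y_c = (q²/g)^(1/3) where q = Q/b = 630/12.6 = 50 ft²/s.
So y_c = (50²/32.2)^(1/3) = 4.27 ft.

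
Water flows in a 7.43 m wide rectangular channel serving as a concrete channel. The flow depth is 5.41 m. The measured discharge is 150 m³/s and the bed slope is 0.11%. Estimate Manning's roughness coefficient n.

n = 0.015

Flow area A = b·y = 7.43 × 5.41 = 40.2 m². Wetted perimeter P = b + 2y = 7.43 + 2×5.41 = 18.25 m.
Hydraulic radius R = A/P = 40.2/18.25 = 2.203 m.
Rearranging Manning's equation: n = (1/Q) A R^(2/3) S^(1/2) = (1/150) × 40.2 × 2.203^(2/3) × √0.0011 = 0.015.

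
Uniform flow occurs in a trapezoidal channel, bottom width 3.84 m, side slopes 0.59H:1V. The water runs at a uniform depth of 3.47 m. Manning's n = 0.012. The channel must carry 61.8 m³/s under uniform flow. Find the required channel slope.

S = 0.000641

With bottom width b = 3.84 m and side slope z = 0.59: A = (b + zy)y = (3.84 + 0.59×3.47)×3.47 = 20.43 m²; P = b + 2y√(1+z²) = 3.84 + 2×3.47×1.161 = 11.9 m.
Hydraulic radius R = A/P = 20.43/11.9 = 1.717 m.
From Manning's equation, S = [nQ / (1 A R^(2/3))]² = [0.012 × 61.8 / (1 × 20.43 × 1.717^(2/3))]² = 0.000641.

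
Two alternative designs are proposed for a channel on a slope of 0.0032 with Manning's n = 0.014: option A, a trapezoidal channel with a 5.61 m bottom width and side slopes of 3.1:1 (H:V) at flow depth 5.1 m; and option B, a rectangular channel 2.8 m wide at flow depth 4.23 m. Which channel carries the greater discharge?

channel A

Channel A: With bottom width b = 5.61 m and side slope z = 3.1: A = (b + zy)y = (5.61 + 3.1×5.1)×5.1 = 109.2 m²; P = b + 2y√(1+z²) = 5.61 + 2×5.1×3.257 = 38.83 m. Hydraulic radius R = A/P = 109.2/38.83 = 2.813 m. Q_A = (1/0.014)·109.2·2.813^(2/3)·√0.0032 = 879.6 m³/s.
Channel B: Flow area A = b·y = 2.8 × 4.23 = 11.84 m². Wetted perimeter P = b + 2y = 2.8 + 2×4.23 = 11.26 m. Hydraulic radius R = A/P = 11.84/11.26 = 1.052 m. Q_B = (1/0.014)·11.84·1.052^(2/3)·√0.0032 = 49.5 m³/s.
Q_A = 879.6 m³/s vs Q_B = 49.5 m³/s, so channel A carries more.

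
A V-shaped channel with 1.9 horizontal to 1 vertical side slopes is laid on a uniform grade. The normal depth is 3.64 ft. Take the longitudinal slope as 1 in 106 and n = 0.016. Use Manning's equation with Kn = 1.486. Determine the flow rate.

Q = 312 ft³/s

For a triangular section with side slope z = 1.9: A = zy² = 1.9×3.64² = 25.17 ft²; P = 2y√(1+z²) = 2×3.64×2.147 = 15.63 ft.
Hydraulic radius R = A/P = 25.17/15.63 = 1.611 ft.
Manning's equation: Q = (1.486/n) A R^(2/3) S^(1/2) = (1.486/0.016) × 25.17 × 1.611^(2/3) × 0.009434^(1/2) = 312 ft³/s.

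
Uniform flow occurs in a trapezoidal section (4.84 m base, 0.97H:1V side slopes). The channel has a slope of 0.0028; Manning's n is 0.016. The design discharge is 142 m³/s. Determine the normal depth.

Manning's equation rearranged: A R^(2/3) = nQ / (1·√S) = 0.016 × 142 / (√0.0028) = 42.94.
At y = 2.44 m: A R^(2/3) = 23.15 — too small.
At y = 4.19 m: A R^(2/3) = 64.24 — too large.
At y = 3.4 m: A R^(2/3) = 42.94 — matches.

y_n = 3.4 m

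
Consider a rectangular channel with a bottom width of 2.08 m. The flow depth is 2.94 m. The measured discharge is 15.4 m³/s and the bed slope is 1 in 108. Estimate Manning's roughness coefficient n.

n = 0.0321

Flow area A = b·y = 2.08 × 2.94 = 6.115 m². Wetted perimeter P = b + 2y = 2.08 + 2×2.94 = 7.96 m.
Hydraulic radius R = A/P = 6.115/7.96 = 0.7682 m.
Rearranging Manning's equation: n = (1/Q) A R^(2/3) S^(1/2) = (1/15.4) × 6.115 × 0.7682^(2/3) × √0.009259 = 0.0321.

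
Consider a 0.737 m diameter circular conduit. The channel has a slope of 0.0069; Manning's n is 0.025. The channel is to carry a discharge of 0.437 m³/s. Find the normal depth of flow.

Manning's equation rearranged: A R^(2/3) = nQ / (1·√S) = 0.025 × 0.437 / (√0.0069) = 0.1315.
At y = 0.504 m: A R^(2/3) = 0.1121 — too small.
At y = 0.685 m: A R^(2/3) = 0.1485 — too large.
At y = 0.575 m: A R^(2/3) = 0.1316 — matches.

y_n = 0.575 m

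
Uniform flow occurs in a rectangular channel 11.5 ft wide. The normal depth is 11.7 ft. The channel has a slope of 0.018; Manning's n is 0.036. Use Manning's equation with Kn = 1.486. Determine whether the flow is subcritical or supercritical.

Flow area A = b·y = 11.5 × 11.7 = 134.5 ft². Wetted perimeter P = b + 2y = 11.5 + 2×11.7 = 34.9 ft.
Hydraulic radius R = A/P = 134.5/34.9 = 3.855 ft.
V = (1.486/n) R^(2/3) √S = (1.486/0.036) × 3.855^(2/3) × √0.018 = 13.62 ft/s. Hydraulic depth D_h = A/T = 134.5/11.5 = 11.7 ft.
Froude number Fr = V/√(g·D_h) = 13.62/√(32.2×11.7) = 0.702, which is less than 1, so the flow is subcritical.

subcritical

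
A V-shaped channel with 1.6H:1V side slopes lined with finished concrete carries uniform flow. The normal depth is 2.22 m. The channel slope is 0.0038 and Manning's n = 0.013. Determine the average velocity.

For a triangular section with side slope z = 1.6: A = zy² = 1.6×2.22² = 7.885 m²; P = 2y√(1+z²) = 2×2.22×1.887 = 8.377 m.
Hydraulic radius R = A/P = 7.885/8.377 = 0.9413 m.
From Manning's equation, V = (1/n) R^(2/3) S^(1/2) = (1/0.013) × 0.9413^(2/3) × 0.0038^(1/2) = 4.55 m/s.

V = 4.55 m/s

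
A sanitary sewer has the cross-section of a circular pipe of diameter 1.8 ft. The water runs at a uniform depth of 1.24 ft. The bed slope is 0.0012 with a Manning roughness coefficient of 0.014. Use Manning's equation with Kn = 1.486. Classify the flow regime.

subcritical

For a circular section of diameter D = 1.8 ft at depth y = 1.24 ft, the central angle is θ = 2 arccos(1 − 2y/D) = 3.916 rad. Then A = (D²/8)(θ − sin θ) = 1.869 ft² and P = Dθ/2 = 3.525 ft.
Hydraulic radius R = A/P = 1.869/3.525 = 0.5304 ft.
V = (1.486/n) R^(2/3) √S = (1.486/0.014) × 0.5304^(2/3) × √0.0012 = 2.409 ft/s. Hydraulic depth D_h = A/T = 1.869/1.667 = 1.122 ft.
Froude number Fr = V/√(g·D_h) = 2.409/√(32.2×1.122) = 0.401, which is less than 1, so the flow is subcritical.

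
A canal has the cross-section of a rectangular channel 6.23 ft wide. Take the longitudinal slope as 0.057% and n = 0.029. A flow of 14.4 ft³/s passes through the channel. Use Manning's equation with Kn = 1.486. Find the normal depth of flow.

Manning's equation rearranged: A R^(2/3) = nQ / (1.486·√S) = 0.029 × 14.4 / (1.486 × √0.00057) = 11.77.
Trying y = 1.91 ft: A R^(2/3) = 13.32 — too large.
Trying y = 1.75 ft: A R^(2/3) = 11.76 — ≈ 11.77.

y_n = 1.75 ft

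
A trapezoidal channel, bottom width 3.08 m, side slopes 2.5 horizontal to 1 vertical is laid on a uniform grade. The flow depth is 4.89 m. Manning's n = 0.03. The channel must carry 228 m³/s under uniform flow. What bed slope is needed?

With bottom width b = 3.08 m and side slope z = 2.5: A = (b + zy)y = (3.08 + 2.5×4.89)×4.89 = 74.84 m²; P = b + 2y√(1+z²) = 3.08 + 2×4.89×2.693 = 29.41 m.
Hydraulic radius R = A/P = 74.84/29.41 = 2.544 m.
From Manning's equation, S = [nQ / (1 A R^(2/3))]² = [0.03 × 228 / (1 × 74.84 × 2.544^(2/3))]² = 0.0024.

S = 0.0024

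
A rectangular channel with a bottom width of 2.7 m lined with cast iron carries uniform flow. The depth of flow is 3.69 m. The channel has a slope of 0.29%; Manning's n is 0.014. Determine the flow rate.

Flow area A = b·y = 2.7 × 3.69 = 9.963 m². Wetted perimeter P = b + 2y = 2.7 + 2×3.69 = 10.08 m.
Hydraulic radius R = A/P = 9.963/10.08 = 0.9884 m.
Manning's equation: Q = (1/n) A R^(2/3) S^(1/2) = (1/0.014) × 9.963 × 0.9884^(2/3) × 0.0029^(1/2) = 38 m³/s.

Q = 38 m³/s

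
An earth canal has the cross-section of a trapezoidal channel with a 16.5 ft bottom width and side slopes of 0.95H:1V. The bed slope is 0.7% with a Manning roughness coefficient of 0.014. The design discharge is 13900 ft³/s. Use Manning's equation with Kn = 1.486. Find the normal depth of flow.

Manning's equation rearranged: A R^(2/3) = nQ / (1.486·√S) = 0.014 × 13900 / (1.486 × √0.007) = 1565.
At y = 15.3 ft: A R^(2/3) = 1913 — over.
At y = 11.8 ft: A R^(2/3) = 1158 — short.
At y = 13.8 ft: A R^(2/3) = 1564 — matches.

y_n = 13.8 ft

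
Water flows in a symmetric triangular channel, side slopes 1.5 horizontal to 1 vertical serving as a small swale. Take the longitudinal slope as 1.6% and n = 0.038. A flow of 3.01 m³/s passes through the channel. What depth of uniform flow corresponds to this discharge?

Manning's equation rearranged: A R^(2/3) = nQ / (1·√S) = 0.038 × 3.01 / (√0.016) = 0.9043.
Try y = 1.29 m: A R^(2/3) = 1.648 — too large.
Try y = 0.79 m: A R^(2/3) = 0.4458 — too small.
Try y = 1.03 m: A R^(2/3) = 0.9045 — matches.

y_n = 1.03 m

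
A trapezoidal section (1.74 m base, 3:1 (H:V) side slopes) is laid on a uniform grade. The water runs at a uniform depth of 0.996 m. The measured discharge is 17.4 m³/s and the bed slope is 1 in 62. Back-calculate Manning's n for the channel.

n = 0.0241

With bottom width b = 1.74 m and side slope z = 3: A = (b + zy)y = (1.74 + 3×0.996)×0.996 = 4.709 m²; P = b + 2y√(1+z²) = 1.74 + 2×0.996×3.162 = 8.039 m.
Hydraulic radius R = A/P = 4.709/8.039 = 0.5858 m.
Rearranging Manning's equation: n = (1/Q) A R^(2/3) S^(1/2) = (1/17.4) × 4.709 × 0.5858^(2/3) × √0.01613 = 0.0241.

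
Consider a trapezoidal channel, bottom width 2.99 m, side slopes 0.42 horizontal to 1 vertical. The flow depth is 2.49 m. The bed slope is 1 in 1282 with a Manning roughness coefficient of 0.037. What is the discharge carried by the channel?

Q = 8.55 m³/s

With bottom width b = 2.99 m and side slope z = 0.42: A = (b + zy)y = (2.99 + 0.42×2.49)×2.49 = 10.05 m²; P = b + 2y√(1+z²) = 2.99 + 2×2.49×1.085 = 8.391 m.
Hydraulic radius R = A/P = 10.05/8.391 = 1.198 m.
Manning's equation: Q = (1/n) A R^(2/3) S^(1/2) = (1/0.037) × 10.05 × 1.198^(2/3) × 0.00078^(1/2) = 8.55 m³/s.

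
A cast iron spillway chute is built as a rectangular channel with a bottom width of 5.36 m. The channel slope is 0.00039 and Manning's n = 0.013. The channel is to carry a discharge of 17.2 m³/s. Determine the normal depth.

y_n = 1.95 m

Manning's equation rearranged: A R^(2/3) = nQ / (1·√S) = 0.013 × 17.2 / (√0.00039) = 11.32.
At y = 1.74 m: A R^(2/3) = 9.665 — short.
At y = 2.29 m: A R^(2/3) = 14.13 — over.
At y = 1.95 m: A R^(2/3) = 11.33 — close enough.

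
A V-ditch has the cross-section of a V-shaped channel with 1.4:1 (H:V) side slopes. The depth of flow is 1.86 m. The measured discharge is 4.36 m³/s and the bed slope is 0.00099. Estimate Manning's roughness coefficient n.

n = 0.029

For a triangular section with side slope z = 1.4: A = zy² = 1.4×1.86² = 4.843 m²; P = 2y√(1+z²) = 2×1.86×1.72 = 6.4 m.
Hydraulic radius R = A/P = 4.843/6.4 = 0.7568 m.
Rearranging Manning's equation: n = (1/Q) A R^(2/3) S^(1/2) = (1/4.36) × 4.843 × 0.7568^(2/3) × √0.00099 = 0.029.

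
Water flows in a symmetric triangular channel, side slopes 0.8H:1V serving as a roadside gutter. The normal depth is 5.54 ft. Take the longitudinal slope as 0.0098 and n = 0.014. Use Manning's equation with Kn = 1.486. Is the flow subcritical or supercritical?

For a triangular section with side slope z = 0.8: A = zy² = 0.8×5.54² = 24.55 ft²; P = 2y√(1+z²) = 2×5.54×1.281 = 14.19 ft.
Hydraulic radius R = A/P = 24.55/14.19 = 1.73 ft.
V = (1.486/n) R^(2/3) √S = (1.486/0.014) × 1.73^(2/3) × √0.0098 = 15.14 ft/s. Hydraulic depth D_h = A/T = 24.55/8.864 = 2.77 ft.
Froude number Fr = V/√(g·D_h) = 15.14/√(32.2×2.77) = 1.6, which is greater than 1, so the flow is supercritical.

supercritical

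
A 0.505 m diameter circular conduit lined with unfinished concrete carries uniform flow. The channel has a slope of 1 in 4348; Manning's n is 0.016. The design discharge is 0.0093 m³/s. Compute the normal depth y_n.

y_n = 0.151 m

Manning's equation rearranged: A R^(2/3) = nQ / (1·√S) = 0.016 × 0.0093 / (√0.00023) = 0.009812.
At y = 0.18 m: A R^(2/3) = 0.01372 — over.
At y = 0.12 m: A R^(2/3) = 0.006242 — short.
At y = 0.151 m: A R^(2/3) = 0.009808 — ≈ 0.009812.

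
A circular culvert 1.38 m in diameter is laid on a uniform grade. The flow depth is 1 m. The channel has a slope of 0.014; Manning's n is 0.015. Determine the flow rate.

For a circular section of diameter D = 1.38 m at depth y = 1 m, the central angle is θ = 2 arccos(1 − 2y/D) = 4.074 rad. Then A = (D²/8)(θ − sin θ) = 1.161 m² and P = Dθ/2 = 2.811 m.
Hydraulic radius R = A/P = 1.161/2.811 = 0.413 m.
Manning's equation: Q = (1/n) A R^(2/3) S^(1/2) = (1/0.015) × 1.161 × 0.413^(2/3) × 0.014^(1/2) = 5.08 m³/s.

Q = 5.08 m³/s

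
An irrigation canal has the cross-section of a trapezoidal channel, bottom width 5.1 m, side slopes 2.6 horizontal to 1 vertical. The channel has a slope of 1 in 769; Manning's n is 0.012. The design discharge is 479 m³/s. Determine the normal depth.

y_n = 4.77 m

Manning's equation rearranged: A R^(2/3) = nQ / (1·√S) = 0.012 × 479 / (√0.0013) = 159.4.
Trying y = 5.36 m: A R^(2/3) = 208.4 — high.
Trying y = 3.37 m: A R^(2/3) = 73.08 — low.
Trying y = 4.77 m: A R^(2/3) = 159.3 — matches.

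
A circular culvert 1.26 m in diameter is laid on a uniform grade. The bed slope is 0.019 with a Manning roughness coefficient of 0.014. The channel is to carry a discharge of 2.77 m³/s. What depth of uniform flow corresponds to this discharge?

Manning's equation rearranged: A R^(2/3) = nQ / (1·√S) = 0.014 × 2.77 / (√0.019) = 0.2813.
Trying y = 0.448 m: A R^(2/3) = 0.1564 — short.
Trying y = 0.777 m: A R^(2/3) = 0.4043 — over.
Trying y = 0.621 m: A R^(2/3) = 0.2816 — close enough.

y_n = 0.621 m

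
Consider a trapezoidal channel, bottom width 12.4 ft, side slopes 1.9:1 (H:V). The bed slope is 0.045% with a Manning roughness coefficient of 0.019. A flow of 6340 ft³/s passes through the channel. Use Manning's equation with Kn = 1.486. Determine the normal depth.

y_n = 18.2 ft

Manning's equation rearranged: A R^(2/3) = nQ / (1.486·√S) = 0.019 × 6340 / (1.486 × √0.00045) = 3821.
Trying y = 21.7 ft: A R^(2/3) = 5764 — high.
Trying y = 14.7 ft: A R^(2/3) = 2342 — low.
Trying y = 18.2 ft: A R^(2/3) = 3820 — ≈ 3821.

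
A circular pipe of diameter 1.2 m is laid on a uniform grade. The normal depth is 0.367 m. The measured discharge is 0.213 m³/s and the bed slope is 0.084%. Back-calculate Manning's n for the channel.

n = 0.014

For a circular section of diameter D = 1.2 m at depth y = 0.367 m, the central angle is θ = 2 arccos(1 − 2y/D) = 2.344 rad. Then A = (D²/8)(θ − sin θ) = 0.2931 m² and P = Dθ/2 = 1.406 m.
Hydraulic radius R = A/P = 0.2931/1.406 = 0.2084 m.
Rearranging Manning's equation: n = (1/Q) A R^(2/3) S^(1/2) = (1/0.213) × 0.2931 × 0.2084^(2/3) × √0.00084 = 0.014.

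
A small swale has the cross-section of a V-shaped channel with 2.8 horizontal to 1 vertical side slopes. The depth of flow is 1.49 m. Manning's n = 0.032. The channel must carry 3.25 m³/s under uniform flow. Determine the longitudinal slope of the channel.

S = 0.000449

For a triangular section with side slope z = 2.8: A = zy² = 2.8×1.49² = 6.216 m²; P = 2y√(1+z²) = 2×1.49×2.973 = 8.86 m.
Hydraulic radius R = A/P = 6.216/8.86 = 0.7016 m.
From Manning's equation, S = [nQ / (1 A R^(2/3))]² = [0.032 × 3.25 / (1 × 6.216 × 0.7016^(2/3))]² = 0.000449.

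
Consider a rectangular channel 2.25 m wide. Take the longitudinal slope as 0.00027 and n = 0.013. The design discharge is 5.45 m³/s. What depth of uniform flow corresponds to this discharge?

y_n = 2.31 m

Manning's equation rearranged: A R^(2/3) = nQ / (1·√S) = 0.013 × 5.45 / (√0.00027) = 4.312.
Trying y = 2.67 m: A R^(2/3) = 5.14 — too large.
Trying y = 1.66 m: A R^(2/3) = 2.861 — too small.
Trying y = 2.31 m: A R^(2/3) = 4.315 — close enough.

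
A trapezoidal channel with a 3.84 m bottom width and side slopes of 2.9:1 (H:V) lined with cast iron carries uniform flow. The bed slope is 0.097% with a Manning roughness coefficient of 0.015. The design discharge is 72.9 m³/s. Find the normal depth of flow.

y_n = 2.49 m

Manning's equation rearranged: A R^(2/3) = nQ / (1·√S) = 0.015 × 72.9 / (√0.00097) = 35.11.
Trying y = 1.93 m: A R^(2/3) = 20.13 — short.
Trying y = 2.86 m: A R^(2/3) = 47.92 — over.
Trying y = 2.49 m: A R^(2/3) = 35.13 — ≈ 35.11.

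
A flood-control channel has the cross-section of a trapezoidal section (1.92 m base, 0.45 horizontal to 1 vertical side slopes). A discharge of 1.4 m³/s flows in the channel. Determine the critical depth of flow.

At critical depth, Q² T / (g A³) = 1, i.e. A³/T = Q²/g = 1.4²/9.81 = 0.1998.
At y = 0.278 m: A³/T = 0.08468 — too small.
At y = 0.448 m: A³/T = 0.3696 — too large.
At y = 0.367 m: A³/T = 0.1991 — matches.

y_c = 0.367 m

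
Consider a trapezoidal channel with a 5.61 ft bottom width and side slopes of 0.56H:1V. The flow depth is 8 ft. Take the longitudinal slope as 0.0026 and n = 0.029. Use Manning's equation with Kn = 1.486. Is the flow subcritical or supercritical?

With bottom width b = 5.61 ft and side slope z = 0.56: A = (b + zy)y = (5.61 + 0.56×8)×8 = 80.72 ft²; P = b + 2y√(1+z²) = 5.61 + 2×8×1.146 = 23.95 ft.
Hydraulic radius R = A/P = 80.72/23.95 = 3.371 ft.
V = (1.486/n) R^(2/3) √S = (1.486/0.029) × 3.371^(2/3) × √0.0026 = 5.874 ft/s. Hydraulic depth D_h = A/T = 80.72/14.57 = 5.54 ft.
Froude number Fr = V/√(g·D_h) = 5.874/√(32.2×5.54) = 0.44, which is less than 1, so the flow is subcritical.

subcritical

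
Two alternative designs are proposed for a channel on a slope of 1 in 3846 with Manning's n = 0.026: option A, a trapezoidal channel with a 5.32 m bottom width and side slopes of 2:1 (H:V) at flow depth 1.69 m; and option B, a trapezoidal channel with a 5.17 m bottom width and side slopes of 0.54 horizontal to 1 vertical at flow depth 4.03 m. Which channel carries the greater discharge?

Channel A: With bottom width b = 5.32 m and side slope z = 2: A = (b + zy)y = (5.32 + 2×1.69)×1.69 = 14.7 m²; P = b + 2y√(1+z²) = 5.32 + 2×1.69×2.236 = 12.88 m. Hydraulic radius R = A/P = 14.7/12.88 = 1.142 m. Q_A = (1/0.026)·14.7·1.142^(2/3)·√0.00026 = 9.961 m³/s.
Channel B: With bottom width b = 5.17 m and side slope z = 0.54: A = (b + zy)y = (5.17 + 0.54×4.03)×4.03 = 29.61 m²; P = b + 2y√(1+z²) = 5.17 + 2×4.03×1.136 = 14.33 m. Hydraulic radius R = A/P = 29.61/14.33 = 2.066 m. Q_B = (1/0.026)·29.61·2.066^(2/3)·√0.00026 = 29.78 m³/s.
Q_A = 9.961 m³/s vs Q_B = 29.78 m³/s, so channel B carries more.

channel B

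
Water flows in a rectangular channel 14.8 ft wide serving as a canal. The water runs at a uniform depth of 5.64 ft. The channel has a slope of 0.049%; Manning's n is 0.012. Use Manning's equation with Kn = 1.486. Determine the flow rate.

Flow area A = b·y = 14.8 × 5.64 = 83.47 ft². Wetted perimeter P = b + 2y = 14.8 + 2×5.64 = 26.08 ft.
Hydraulic radius R = A/P = 83.47/26.08 = 3.201 ft.
Manning's equation: Q = (1.486/n) A R^(2/3) S^(1/2) = (1.486/0.012) × 83.47 × 3.201^(2/3) × 0.00049^(1/2) = 497 ft³/s.

Q = 497 ft³/s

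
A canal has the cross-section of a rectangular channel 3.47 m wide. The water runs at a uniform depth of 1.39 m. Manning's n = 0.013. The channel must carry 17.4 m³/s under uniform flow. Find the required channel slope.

Flow area A = b·y = 3.47 × 1.39 = 4.823 m². Wetted perimeter P = b + 2y = 3.47 + 2×1.39 = 6.25 m.
Hydraulic radius R = A/P = 4.823/6.25 = 0.7717 m.
From Manning's equation, S = [nQ / (1 A R^(2/3))]² = [0.013 × 17.4 / (1 × 4.823 × 0.7717^(2/3))]² = 0.00311.

S = 0.00311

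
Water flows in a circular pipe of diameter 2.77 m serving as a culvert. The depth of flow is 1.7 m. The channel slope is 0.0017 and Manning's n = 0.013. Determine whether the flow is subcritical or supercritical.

For a circular section of diameter D = 2.77 m at depth y = 1.7 m, the central angle is θ = 2 arccos(1 − 2y/D) = 3.6 rad. Then A = (D²/8)(θ − sin θ) = 3.878 m² and P = Dθ/2 = 4.987 m.
Hydraulic radius R = A/P = 3.878/4.987 = 0.7777 m.
V = (1/n) R^(2/3) √S = (1/0.013) × 0.7777^(2/3) × √0.0017 = 2.682 m/s. Hydraulic depth D_h = A/T = 3.878/2.697 = 1.438 m.
Froude number Fr = V/√(g·D_h) = 2.682/√(9.81×1.438) = 0.714, which is less than 1, so the flow is subcritical.

subcritical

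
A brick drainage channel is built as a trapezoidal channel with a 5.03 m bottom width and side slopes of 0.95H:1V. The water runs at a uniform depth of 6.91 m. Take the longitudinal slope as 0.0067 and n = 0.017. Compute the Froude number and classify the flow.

With bottom width b = 5.03 m and side slope z = 0.95: A = (b + zy)y = (5.03 + 0.95×6.91)×6.91 = 80.12 m²; P = b + 2y√(1+z²) = 5.03 + 2×6.91×1.379 = 24.09 m.
Hydraulic radius R = A/P = 80.12/24.09 = 3.325 m.
V = (1/n) R^(2/3) √S = (1/0.017) × 3.325^(2/3) × √0.0067 = 10.73 m/s. Hydraulic depth D_h = A/T = 80.12/18.16 = 4.412 m.
Froude number Fr = V/√(g·D_h) = 10.73/√(9.81×4.412) = 1.63, which is greater than 1, so the flow is supercritical.

supercritical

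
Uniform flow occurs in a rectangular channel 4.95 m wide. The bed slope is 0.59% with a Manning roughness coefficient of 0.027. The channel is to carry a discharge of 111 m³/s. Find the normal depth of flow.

y_n = 5.52 m

Manning's equation rearranged: A R^(2/3) = nQ / (1·√S) = 0.027 × 111 / (√0.0059) = 39.02.
Trying y = 6.85 m: A R^(2/3) = 50.51 — too large.
Trying y = 4.6 m: A R^(2/3) = 31.27 — too small.
Trying y = 5.52 m: A R^(2/3) = 39.05 — ≈ 39.02.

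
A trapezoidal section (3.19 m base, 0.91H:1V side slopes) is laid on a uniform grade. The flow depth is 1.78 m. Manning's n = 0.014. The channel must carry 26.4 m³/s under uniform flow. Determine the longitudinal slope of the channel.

With bottom width b = 3.19 m and side slope z = 0.91: A = (b + zy)y = (3.19 + 0.91×1.78)×1.78 = 8.561 m²; P = b + 2y√(1+z²) = 3.19 + 2×1.78×1.352 = 8.003 m.
Hydraulic radius R = A/P = 8.561/8.003 = 1.07 m.
From Manning's equation, S = [nQ / (1 A R^(2/3))]² = [0.014 × 26.4 / (1 × 8.561 × 1.07^(2/3))]² = 0.0017.

S = 0.0017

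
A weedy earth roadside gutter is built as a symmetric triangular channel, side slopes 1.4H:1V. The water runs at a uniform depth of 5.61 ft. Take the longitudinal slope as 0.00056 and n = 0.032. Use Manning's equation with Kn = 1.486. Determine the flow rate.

Q = 83.9 ft³/s

For a triangular section with side slope z = 1.4: A = zy² = 1.4×5.61² = 44.06 ft²; P = 2y√(1+z²) = 2×5.61×1.72 = 19.3 ft.
Hydraulic radius R = A/P = 44.06/19.3 = 2.283 ft.
Manning's equation: Q = (1.486/n) A R^(2/3) S^(1/2) = (1.486/0.032) × 44.06 × 2.283^(2/3) × 0.00056^(1/2) = 83.9 ft³/s.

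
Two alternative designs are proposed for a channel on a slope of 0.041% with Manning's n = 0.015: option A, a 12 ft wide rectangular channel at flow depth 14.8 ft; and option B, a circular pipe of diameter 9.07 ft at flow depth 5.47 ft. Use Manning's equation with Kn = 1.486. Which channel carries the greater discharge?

Channel A: Flow area A = b·y = 12 × 14.8 = 177.6 ft². Wetted perimeter P = b + 2y = 12 + 2×14.8 = 41.6 ft. Hydraulic radius R = A/P = 177.6/41.6 = 4.269 ft. Q_A = (1.486/0.015)·177.6·4.269^(2/3)·√0.00041 = 937.6 ft³/s.
Channel B: For a circular section of diameter D = 9.07 ft at depth y = 5.47 ft, the central angle is θ = 2 arccos(1 − 2y/D) = 3.557 rad. Then A = (D²/8)(θ − sin θ) = 40.73 ft² and P = Dθ/2 = 16.13 ft. Hydraulic radius R = A/P = 40.73/16.13 = 2.525 ft. Q_B = (1.486/0.015)·40.73·2.525^(2/3)·√0.00041 = 151.5 ft³/s.
Q_A = 937.6 ft³/s vs Q_B = 151.5 ft³/s, so channel A carries more.

channel A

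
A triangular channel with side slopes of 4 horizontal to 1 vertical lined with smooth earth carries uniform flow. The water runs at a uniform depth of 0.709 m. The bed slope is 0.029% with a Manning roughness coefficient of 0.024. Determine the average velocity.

V = 0.348 m/s

For a triangular section with side slope z = 4: A = zy² = 4×0.709² = 2.011 m²; P = 2y√(1+z²) = 2×0.709×4.123 = 5.847 m.
Hydraulic radius R = A/P = 2.011/5.847 = 0.3439 m.
From Manning's equation, V = (1/n) R^(2/3) S^(1/2) = (1/0.024) × 0.3439^(2/3) × 0.00029^(1/2) = 0.348 m/s.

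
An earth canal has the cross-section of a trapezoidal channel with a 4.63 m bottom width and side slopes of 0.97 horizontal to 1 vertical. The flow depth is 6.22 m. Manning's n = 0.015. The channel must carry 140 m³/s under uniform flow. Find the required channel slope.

S = 0.00023

With bottom width b = 4.63 m and side slope z = 0.97: A = (b + zy)y = (4.63 + 0.97×6.22)×6.22 = 66.33 m²; P = b + 2y√(1+z²) = 4.63 + 2×6.22×1.393 = 21.96 m.
Hydraulic radius R = A/P = 66.33/21.96 = 3.02 m.
From Manning's equation, S = [nQ / (1 A R^(2/3))]² = [0.015 × 140 / (1 × 66.33 × 3.02^(2/3))]² = 0.00023.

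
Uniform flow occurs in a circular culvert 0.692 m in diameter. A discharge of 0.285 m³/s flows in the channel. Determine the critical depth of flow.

At critical depth, Q² T / (g A³) = 1, i.e. A³/T = Q²/g = 0.285²/9.81 = 0.00828.
Try y = 0.422 m: A³/T = 0.02053 — too large.
Try y = 0.285 m: A³/T = 0.004574 — too small.
Try y = 0.333 m: A³/T = 0.008302 — ≈ 0.00828.

y_c = 0.333 m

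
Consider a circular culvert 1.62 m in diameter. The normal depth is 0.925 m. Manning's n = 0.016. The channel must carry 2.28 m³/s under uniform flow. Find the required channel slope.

S = 0.0027

For a circular section of diameter D = 1.62 m at depth y = 0.925 m, the central angle is θ = 2 arccos(1 − 2y/D) = 3.427 rad. Then A = (D²/8)(θ − sin θ) = 1.216 m² and P = Dθ/2 = 2.775 m.
Hydraulic radius R = A/P = 1.216/2.775 = 0.4382 m.
From Manning's equation, S = [nQ / (1 A R^(2/3))]² = [0.016 × 2.28 / (1 × 1.216 × 0.4382^(2/3))]² = 0.0027.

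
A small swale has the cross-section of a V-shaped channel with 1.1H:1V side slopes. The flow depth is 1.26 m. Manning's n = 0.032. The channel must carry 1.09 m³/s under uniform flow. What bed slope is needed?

For a triangular section with side slope z = 1.1: A = zy² = 1.1×1.26² = 1.746 m²; P = 2y√(1+z²) = 2×1.26×1.487 = 3.746 m.
Hydraulic radius R = A/P = 1.746/3.746 = 0.4662 m.
From Manning's equation, S = [nQ / (1 A R^(2/3))]² = [0.032 × 1.09 / (1 × 1.746 × 0.4662^(2/3))]² = 0.0011.

S = 0.0011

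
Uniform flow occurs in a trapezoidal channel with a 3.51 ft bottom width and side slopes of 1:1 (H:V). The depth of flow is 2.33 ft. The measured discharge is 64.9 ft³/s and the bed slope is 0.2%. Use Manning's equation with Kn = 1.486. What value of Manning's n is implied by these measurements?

With bottom width b = 3.51 ft and side slope z = 1: A = (b + zy)y = (3.51 + 1×2.33)×2.33 = 13.61 ft²; P = b + 2y√(1+z²) = 3.51 + 2×2.33×1.414 = 10.1 ft.
Hydraulic radius R = A/P = 13.61/10.1 = 1.347 ft.
Rearranging Manning's equation: n = (1.486/Q) A R^(2/3) S^(1/2) = (1.486/64.9) × 13.61 × 1.347^(2/3) × √0.002 = 0.017.

n = 0.017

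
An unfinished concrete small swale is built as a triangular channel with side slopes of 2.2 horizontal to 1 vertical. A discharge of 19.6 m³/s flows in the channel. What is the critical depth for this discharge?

At critical depth, Q² T / (g A³) = 1, i.e. A³/T = Q²/g = 19.6²/9.81 = 39.16.
Try y = 2.03 m: A³/T = 83.42 — too large.
Try y = 1.25 m: A³/T = 7.385 — too small.
Try y = 1.75 m: A³/T = 39.72 — ≈ 39.16.

y_c = 1.75 m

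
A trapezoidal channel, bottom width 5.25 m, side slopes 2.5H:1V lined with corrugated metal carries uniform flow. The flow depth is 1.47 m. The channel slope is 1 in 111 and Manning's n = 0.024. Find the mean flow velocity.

With bottom width b = 5.25 m and side slope z = 2.5: A = (b + zy)y = (5.25 + 2.5×1.47)×1.47 = 13.12 m²; P = b + 2y√(1+z²) = 5.25 + 2×1.47×2.693 = 13.17 m.
Hydraulic radius R = A/P = 13.12/13.17 = 0.9965 m.
From Manning's equation, V = (1/n) R^(2/3) S^(1/2) = (1/0.024) × 0.9965^(2/3) × 0.009009^(1/2) = 3.95 m/s.

V = 3.95 m/s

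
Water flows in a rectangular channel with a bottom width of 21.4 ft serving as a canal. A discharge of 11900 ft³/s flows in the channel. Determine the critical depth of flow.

For a rectangular channel, critical depth y_c = (q²/g)^(1/3) where q = Q/b = 11900/21.4 = 556.1 ft²/s.
So y_c = (556.1²/32.2)^(1/3) = 21.3 ft.

y_c = 21.3 ft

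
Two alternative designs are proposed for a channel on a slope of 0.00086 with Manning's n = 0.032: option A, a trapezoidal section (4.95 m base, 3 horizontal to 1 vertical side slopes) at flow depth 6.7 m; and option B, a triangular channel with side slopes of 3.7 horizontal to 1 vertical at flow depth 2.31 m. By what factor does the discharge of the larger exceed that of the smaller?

Channel A: With bottom width b = 4.95 m and side slope z = 3: A = (b + zy)y = (4.95 + 3×6.7)×6.7 = 167.8 m²; P = b + 2y√(1+z²) = 4.95 + 2×6.7×3.162 = 47.32 m. Hydraulic radius R = A/P = 167.8/47.32 = 3.546 m. Q_A = (1/0.032)·167.8·3.546^(2/3)·√0.00086 = 357.7 m³/s.
Channel B: For a triangular section with side slope z = 3.7: A = zy² = 3.7×2.31² = 19.74 m²; P = 2y√(1+z²) = 2×2.31×3.833 = 17.71 m. Hydraulic radius R = A/P = 19.74/17.71 = 1.115 m. Q_B = (1/0.032)·19.74·1.115^(2/3)·√0.00086 = 19.46 m³/s.
The larger discharge is 357.7 m³/s and the smaller is 19.46 m³/s; the ratio is 18.4.

18.4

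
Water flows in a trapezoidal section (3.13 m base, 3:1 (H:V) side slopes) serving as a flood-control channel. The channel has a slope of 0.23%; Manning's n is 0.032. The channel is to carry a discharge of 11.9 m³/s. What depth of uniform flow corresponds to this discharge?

y_n = 1.3 m

Manning's equation rearranged: A R^(2/3) = nQ / (1·√S) = 0.032 × 11.9 / (√0.0023) = 7.94.
Try y = 1.49 m: A R^(2/3) = 10.57 — over.
Try y = 0.911 m: A R^(2/3) = 3.803 — short.
Try y = 1.3 m: A R^(2/3) = 7.909 — close enough.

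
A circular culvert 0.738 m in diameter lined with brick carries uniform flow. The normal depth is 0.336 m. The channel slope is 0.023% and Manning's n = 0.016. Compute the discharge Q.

For a circular section of diameter D = 0.738 m at depth y = 0.336 m, the central angle is θ = 2 arccos(1 − 2y/D) = 2.962 rad. Then A = (D²/8)(θ − sin θ) = 0.1896 m² and P = Dθ/2 = 1.093 m.
Hydraulic radius R = A/P = 0.1896/1.093 = 0.1734 m.
Manning's equation: Q = (1/n) A R^(2/3) S^(1/2) = (1/0.016) × 0.1896 × 0.1734^(2/3) × 0.00023^(1/2) = 0.0559 m³/s.

Q = 0.0559 m³/s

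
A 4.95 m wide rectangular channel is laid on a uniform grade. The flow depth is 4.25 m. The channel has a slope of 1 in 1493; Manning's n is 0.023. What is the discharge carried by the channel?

Q = 31.9 m³/s

Flow area A = b·y = 4.95 × 4.25 = 21.04 m². Wetted perimeter P = b + 2y = 4.95 + 2×4.25 = 13.45 m.
Hydraulic radius R = A/P = 21.04/13.45 = 1.564 m.
Manning's equation: Q = (1/n) A R^(2/3) S^(1/2) = (1/0.023) × 21.04 × 1.564^(2/3) × 0.0006698^(1/2) = 31.9 m³/s.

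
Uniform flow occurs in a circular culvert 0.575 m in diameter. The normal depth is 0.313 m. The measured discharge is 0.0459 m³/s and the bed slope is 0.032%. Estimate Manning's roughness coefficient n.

n = 0.016

For a circular section of diameter D = 0.575 m at depth y = 0.313 m, the central angle is θ = 2 arccos(1 − 2y/D) = 3.319 rad. Then A = (D²/8)(θ − sin θ) = 0.1445 m² and P = Dθ/2 = 0.9543 m.
Hydraulic radius R = A/P = 0.1445/0.9543 = 0.1514 m.
Rearranging Manning's equation: n = (1/Q) A R^(2/3) S^(1/2) = (1/0.0459) × 0.1445 × 0.1514^(2/3) × √0.00032 = 0.016.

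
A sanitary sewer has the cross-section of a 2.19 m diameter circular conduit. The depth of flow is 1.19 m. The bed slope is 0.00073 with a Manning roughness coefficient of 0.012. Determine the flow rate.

Q = 3.26 m³/s

For a circular section of diameter D = 2.19 m at depth y = 1.19 m, the central angle is θ = 2 arccos(1 − 2y/D) = 3.315 rad. Then A = (D²/8)(θ − sin θ) = 2.091 m² and P = Dθ/2 = 3.63 m.
Hydraulic radius R = A/P = 2.091/3.63 = 0.576 m.
Manning's equation: Q = (1/n) A R^(2/3) S^(1/2) = (1/0.012) × 2.091 × 0.576^(2/3) × 0.00073^(1/2) = 3.26 m³/s.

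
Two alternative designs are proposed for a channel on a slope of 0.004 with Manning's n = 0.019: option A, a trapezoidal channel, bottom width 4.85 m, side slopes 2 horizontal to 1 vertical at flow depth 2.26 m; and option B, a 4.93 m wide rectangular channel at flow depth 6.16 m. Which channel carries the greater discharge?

Channel A: With bottom width b = 4.85 m and side slope z = 2: A = (b + zy)y = (4.85 + 2×2.26)×2.26 = 21.18 m²; P = b + 2y√(1+z²) = 4.85 + 2×2.26×2.236 = 14.96 m. Hydraulic radius R = A/P = 21.18/14.96 = 1.416 m. Q_A = (1/0.019)·21.18·1.416^(2/3)·√0.004 = 88.88 m³/s.
Channel B: Flow area A = b·y = 4.93 × 6.16 = 30.37 m². Wetted perimeter P = b + 2y = 4.93 + 2×6.16 = 17.25 m. Hydraulic radius R = A/P = 30.37/17.25 = 1.761 m. Q_B = (1/0.019)·30.37·1.761^(2/3)·√0.004 = 147.4 m³/s.
Q_A = 88.88 m³/s vs Q_B = 147.4 m³/s, so channel B carries more.

channel B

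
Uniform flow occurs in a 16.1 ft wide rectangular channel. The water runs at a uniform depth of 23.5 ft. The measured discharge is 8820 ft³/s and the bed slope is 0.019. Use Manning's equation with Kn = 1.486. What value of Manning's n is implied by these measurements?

n = 0.029

Flow area A = b·y = 16.1 × 23.5 = 378.4 ft². Wetted perimeter P = b + 2y = 16.1 + 2×23.5 = 63.1 ft.
Hydraulic radius R = A/P = 378.4/63.1 = 5.996 ft.
Rearranging Manning's equation: n = (1.486/Q) A R^(2/3) S^(1/2) = (1.486/8820) × 378.4 × 5.996^(2/3) × √0.019 = 0.029.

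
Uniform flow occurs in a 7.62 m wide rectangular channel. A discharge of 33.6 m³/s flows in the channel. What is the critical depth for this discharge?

y_c = 1.26 m

For a rectangular channel, critical depth y_c = (q²/g)^(1/3) where q = Q/b = 33.6/7.62 = 4.409 m²/s.
So y_c = (4.409²/9.81)^(1/3) = 1.26 m.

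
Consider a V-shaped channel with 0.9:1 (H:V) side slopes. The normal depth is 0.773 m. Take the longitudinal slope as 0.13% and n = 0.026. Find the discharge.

Q = 0.303 m³/s

For a triangular section with side slope z = 0.9: A = zy² = 0.9×0.773² = 0.5378 m²; P = 2y√(1+z²) = 2×0.773×1.345 = 2.08 m.
Hydraulic radius R = A/P = 0.5378/2.08 = 0.2586 m.
Manning's equation: Q = (1/n) A R^(2/3) S^(1/2) = (1/0.026) × 0.5378 × 0.2586^(2/3) × 0.0013^(1/2) = 0.303 m³/s.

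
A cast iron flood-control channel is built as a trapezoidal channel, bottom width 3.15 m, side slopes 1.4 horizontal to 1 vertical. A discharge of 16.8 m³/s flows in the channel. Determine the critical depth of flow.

y_c = 1.19 m

At critical depth, Q² T / (g A³) = 1, i.e. A³/T = Q²/g = 16.8²/9.81 = 28.77.
At y = 0.871 m: A³/T = 9.863 — short.
At y = 1.19 m: A³/T = 29.04 — matches.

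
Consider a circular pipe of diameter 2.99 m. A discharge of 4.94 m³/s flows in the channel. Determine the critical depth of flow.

y_c = 0.945 m

At critical depth, Q² T / (g A³) = 1, i.e. A³/T = Q²/g = 4.94²/9.81 = 2.488.
Try y = 0.732 m: A³/T = 0.9206 — too small.
Try y = 1.16 m: A³/T = 5.476 — too large.
Try y = 0.945 m: A³/T = 2.483 — ≈ 2.488.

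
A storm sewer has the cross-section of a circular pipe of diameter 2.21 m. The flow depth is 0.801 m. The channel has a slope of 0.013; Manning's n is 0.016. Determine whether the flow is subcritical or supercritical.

For a circular section of diameter D = 2.21 m at depth y = 0.801 m, the central angle is θ = 2 arccos(1 − 2y/D) = 2.584 rad. Then A = (D²/8)(θ − sin θ) = 1.255 m² and P = Dθ/2 = 2.856 m.
Hydraulic radius R = A/P = 1.255/2.856 = 0.4394 m.
V = (1/n) R^(2/3) √S = (1/0.016) × 0.4394^(2/3) × √0.013 = 4.119 m/s. Hydraulic depth D_h = A/T = 1.255/2.125 = 0.5905 m.
Froude number Fr = V/√(g·D_h) = 4.119/√(9.81×0.5905) = 1.71, which is greater than 1, so the flow is supercritical.

supercritical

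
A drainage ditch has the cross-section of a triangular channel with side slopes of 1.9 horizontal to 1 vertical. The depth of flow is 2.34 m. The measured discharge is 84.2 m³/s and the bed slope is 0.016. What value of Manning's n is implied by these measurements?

n = 0.016

For a triangular section with side slope z = 1.9: A = zy² = 1.9×2.34² = 10.4 m²; P = 2y√(1+z²) = 2×2.34×2.147 = 10.05 m.
Hydraulic radius R = A/P = 10.4/10.05 = 1.035 m.
Rearranging Manning's equation: n = (1/Q) A R^(2/3) S^(1/2) = (1/84.2) × 10.4 × 1.035^(2/3) × √0.016 = 0.016.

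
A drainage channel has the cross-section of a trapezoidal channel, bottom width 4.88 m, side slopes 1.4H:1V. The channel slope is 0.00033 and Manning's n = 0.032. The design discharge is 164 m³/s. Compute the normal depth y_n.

Manning's equation rearranged: A R^(2/3) = nQ / (1·√S) = 0.032 × 164 / (√0.00033) = 288.9.
Trying y = 9.52 m: A R^(2/3) = 479.8 — high.
Trying y = 5.26 m: A R^(2/3) = 128 — low.
Trying y = 7.62 m: A R^(2/3) = 289 — close enough.

y_n = 7.62 m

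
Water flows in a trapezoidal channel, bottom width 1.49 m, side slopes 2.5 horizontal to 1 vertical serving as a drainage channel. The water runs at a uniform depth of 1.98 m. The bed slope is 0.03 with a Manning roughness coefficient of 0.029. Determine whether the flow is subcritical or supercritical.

supercritical

With bottom width b = 1.49 m and side slope z = 2.5: A = (b + zy)y = (1.49 + 2.5×1.98)×1.98 = 12.75 m²; P = b + 2y√(1+z²) = 1.49 + 2×1.98×2.693 = 12.15 m.
Hydraulic radius R = A/P = 12.75/12.15 = 1.049 m.
V = (1/n) R^(2/3) √S = (1/0.029) × 1.049^(2/3) × √0.03 = 6.167 m/s. Hydraulic depth D_h = A/T = 12.75/11.39 = 1.12 m.
Froude number Fr = V/√(g·D_h) = 6.167/√(9.81×1.12) = 1.86, which is greater than 1, so the flow is supercritical.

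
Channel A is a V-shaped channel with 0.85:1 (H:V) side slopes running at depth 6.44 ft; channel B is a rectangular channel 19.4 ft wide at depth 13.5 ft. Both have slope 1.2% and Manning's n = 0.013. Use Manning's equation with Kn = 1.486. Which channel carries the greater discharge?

Channel A: For a triangular section with side slope z = 0.85: A = zy² = 0.85×6.44² = 35.25 ft²; P = 2y√(1+z²) = 2×6.44×1.312 = 16.9 ft. Hydraulic radius R = A/P = 35.25/16.9 = 2.085 ft. Q_A = (1.486/0.013)·35.25·2.085^(2/3)·√0.012 = 720.5 ft³/s.
Channel B: Flow area A = b·y = 19.4 × 13.5 = 261.9 ft². Wetted perimeter P = b + 2y = 19.4 + 2×13.5 = 46.4 ft. Hydraulic radius R = A/P = 261.9/46.4 = 5.644 ft. Q_B = (1.486/0.013)·261.9·5.644^(2/3)·√0.012 = 10400 ft³/s.
Q_A = 720.5 ft³/s vs Q_B = 10400 ft³/s, so channel B carries more.

channel B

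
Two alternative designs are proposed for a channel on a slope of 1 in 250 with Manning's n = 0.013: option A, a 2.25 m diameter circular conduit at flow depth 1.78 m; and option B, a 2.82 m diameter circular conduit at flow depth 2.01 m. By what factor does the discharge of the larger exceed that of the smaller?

1.62

Channel A: For a circular section of diameter D = 2.25 m at depth y = 1.78 m, the central angle is θ = 2 arccos(1 − 2y/D) = 4.385 rad. Then A = (D²/8)(θ − sin θ) = 3.374 m² and P = Dθ/2 = 4.933 m. Hydraulic radius R = A/P = 3.374/4.933 = 0.684 m. Q_A = (1/0.013)·3.374·0.684^(2/3)·√0.004 = 12.74 m³/s.
Channel B: For a circular section of diameter D = 2.82 m at depth y = 2.01 m, the central angle is θ = 2 arccos(1 − 2y/D) = 4.021 rad. Then A = (D²/8)(θ − sin θ) = 4.762 m² and P = Dθ/2 = 5.669 m. Hydraulic radius R = A/P = 4.762/5.669 = 0.84 m. Q_B = (1/0.013)·4.762·0.84^(2/3)·√0.004 = 20.63 m³/s.
The larger discharge is 20.63 m³/s and the smaller is 12.74 m³/s; the ratio is 1.62.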